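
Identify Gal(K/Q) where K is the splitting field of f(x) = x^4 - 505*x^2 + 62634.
Gal(K/Q) = V_4 (Klein four-group, Z/2Z × Z/2Z)

f factors as (x^2 - 219)(x^2 - 286), so the splitting field is K = Q(sqrt(219), sqrt(286)). The elements 219, 286, 62634 are all non-squares in Q, so sqrt(219) and sqrt(286) generate independent quadratic extensions. Thus [K:Q] = 4 and Gal(K/Q) is generated by the two order-2 automorphisms sqrt(219) ↦ -sqrt(219) and sqrt(286) ↦ -sqrt(286), giving V_4.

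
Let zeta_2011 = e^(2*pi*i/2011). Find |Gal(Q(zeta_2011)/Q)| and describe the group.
|Gal(Q(zeta_2011)/Q)| = phi(2011) = 2010; group ≅ (Z/2011Z)^* ≅ Z/2010Z

The n-th cyclotomic polynomial Φ_2011(x) is the minimal polynomial of zeta_2011 over Q and has degree phi(2011) = 2010. So Q(zeta_2011) is a degree-2010 Galois extension with Galois group (Z/2011Z)^*. (Z/2011Z)^* is cyclic since 2011 is an odd prime power (or 4). Hence Gal(Q(zeta_2011)/Q) ≅ Z/2010Z.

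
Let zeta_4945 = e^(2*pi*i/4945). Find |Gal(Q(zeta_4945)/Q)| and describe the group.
|Gal(Q(zeta_4945)/Q)| = phi(4945) = 3696; group ≅ (Z/4945Z)^* ≅ Z/4Z × Z/22Z × Z/42Z

The n-th cyclotomic polynomial Φ_4945(x) is the minimal polynomial of zeta_4945 over Q and has degree phi(4945) = 3696. So Q(zeta_4945) is a degree-3696 Galois extension with Galois group (Z/4945Z)^*. By CRT, (Z/4945Z)^* ≅ (Z/5Z)^* × (Z/23Z)^* × (Z/43Z)^*. Each prime-power unit group is (Z/5Z)^* ≅ Z/4Z; (Z/23Z)^* ≅ Z/22Z; (Z/43Z)^* ≅ Z/42Z. Hence Gal(Q(zeta_4945)/Q) ≅ Z/4Z × Z/22Z × Z/42Z.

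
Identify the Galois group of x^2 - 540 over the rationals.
Gal(K/Q) = Z/2Z (cyclic of order 2)

x^2 - 540 is irreducible over Q since 540 is not a rational square. The splitting field Q(sqrt(540)) has degree 2 over Q, and its unique nontrivial automorphism is sqrt(540) ↦ -sqrt(540). Hence Gal(Q(sqrt(540))/Q) = Z/2Z.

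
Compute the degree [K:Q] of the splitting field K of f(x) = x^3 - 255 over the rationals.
[K:Q] = 6

x^3 - 255 has one real root r = 255^(1/3) and two complex roots r*zeta_3, r*zeta_3^2 where zeta_3 = e^(2*pi*i/3). The splitting field is Q(r, zeta_3). [Q(r):Q] = 3 and [Q(zeta_3):Q] = 2 with gcd = 1, so [Q(r, zeta_3):Q] = 3 * 2 = 6.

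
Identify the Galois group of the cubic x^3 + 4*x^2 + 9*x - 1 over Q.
Gal(K/Q) = S_3 (symmetric group of order 6)

Compute the discriminant of x^3 + (4)*x^2 + (9)*x + (-1): Δ = -2039. Since Δ is not a rational square, the Galois group is not contained in A_3; it must be the full S_3 (irreducibility of the cubic rules out anything smaller).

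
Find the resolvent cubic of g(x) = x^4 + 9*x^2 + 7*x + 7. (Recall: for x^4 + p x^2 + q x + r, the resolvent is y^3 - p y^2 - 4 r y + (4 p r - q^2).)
h(y) = y^3 - 9*y^2 - 28*y + 203

Identify coefficients: p = 9, q = 7, r = 7.
Plug into h(y) = y^3 - p y^2 - 4 r y + (4 p r - q^2):
  h(y) = y^3 - (9) y^2 - 4*(7) y + (4*(9)*(7) - (7)^2)
       = y^3 + (-9) y^2 + (-28) y + (203).
Simplifying: h(y) = y^3 - 9*y^2 - 28*y + 203.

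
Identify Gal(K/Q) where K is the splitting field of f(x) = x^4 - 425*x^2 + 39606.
Gal(K/Q) = V_4 (Klein four-group, Z/2Z × Z/2Z)

f factors as (x^2 - 287)(x^2 - 138), so the splitting field is K = Q(sqrt(287), sqrt(138)). The elements 287, 138, 39606 are all non-squares in Q, so sqrt(287) and sqrt(138) generate independent quadratic extensions. Thus [K:Q] = 4 and Gal(K/Q) is generated by the two order-2 automorphisms sqrt(287) ↦ -sqrt(287) and sqrt(138) ↦ -sqrt(138), giving V_4.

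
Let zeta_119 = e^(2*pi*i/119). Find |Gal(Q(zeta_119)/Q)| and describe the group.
|Gal(Q(zeta_119)/Q)| = phi(119) = 96; group ≅ (Z/119Z)^* ≅ Z/6Z × Z/16Z

The n-th cyclotomic polynomial Φ_119(x) is the minimal polynomial of zeta_119 over Q and has degree phi(119) = 96. So Q(zeta_119) is a degree-96 Galois extension with Galois group (Z/119Z)^*. By CRT, (Z/119Z)^* ≅ (Z/7Z)^* × (Z/17Z)^*. Each prime-power unit group is (Z/7Z)^* ≅ Z/6Z; (Z/17Z)^* ≅ Z/16Z. Hence Gal(Q(zeta_119)/Q) ≅ Z/6Z × Z/16Z.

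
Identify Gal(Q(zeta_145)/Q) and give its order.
|Gal(Q(zeta_145)/Q)| = phi(145) = 112; group ≅ (Z/145Z)^* ≅ Z/4Z × Z/28Z

The n-th cyclotomic polynomial Φ_145(x) is the minimal polynomial of zeta_145 over Q and has degree phi(145) = 112. So Q(zeta_145) is a degree-112 Galois extension with Galois group (Z/145Z)^*. By CRT, (Z/145Z)^* ≅ (Z/5Z)^* × (Z/29Z)^*. Each prime-power unit group is (Z/5Z)^* ≅ Z/4Z; (Z/29Z)^* ≅ Z/28Z. Hence Gal(Q(zeta_145)/Q) ≅ Z/4Z × Z/28Z.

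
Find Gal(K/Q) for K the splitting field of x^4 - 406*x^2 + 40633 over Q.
Gal(K/Q) = V_4 (Klein four-group, Z/2Z × Z/2Z)

f factors as (x^2 - 179)(x^2 - 227), so the splitting field is K = Q(sqrt(179), sqrt(227)). The elements 179, 227, 40633 are all non-squares in Q, so sqrt(179) and sqrt(227) generate independent quadratic extensions. Thus [K:Q] = 4 and Gal(K/Q) is generated by the two order-2 automorphisms sqrt(179) ↦ -sqrt(179) and sqrt(227) ↦ -sqrt(227), giving V_4.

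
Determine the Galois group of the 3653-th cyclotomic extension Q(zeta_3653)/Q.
|Gal(Q(zeta_3653)/Q)| = phi(3653) = 3360; group ≅ (Z/3653Z)^* ≅ Z/12Z × Z/280Z

The n-th cyclotomic polynomial Φ_3653(x) is the minimal polynomial of zeta_3653 over Q and has degree phi(3653) = 3360. So Q(zeta_3653) is a degree-3360 Galois extension with Galois group (Z/3653Z)^*. By CRT, (Z/3653Z)^* ≅ (Z/13Z)^* × (Z/281Z)^*. Each prime-power unit group is (Z/13Z)^* ≅ Z/12Z; (Z/281Z)^* ≅ Z/280Z. Hence Gal(Q(zeta_3653)/Q) ≅ Z/12Z × Z/280Z.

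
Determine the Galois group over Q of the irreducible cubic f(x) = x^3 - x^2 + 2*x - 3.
Gal(K/Q) = S_3 (symmetric group of order 6)

Compute the discriminant of x^3 + (-1)*x^2 + (2)*x + (-3): Δ = -175. Since Δ is not a rational square, the Galois group is not contained in A_3; it must be the full S_3 (irreducibility of the cubic rules out anything smaller).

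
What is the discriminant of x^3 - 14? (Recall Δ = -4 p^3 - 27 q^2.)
Δ = -5292

For a depressed cubic x^3 + p x + q the discriminant is Δ = -4 p^3 - 27 q^2 = -4*(0)^3 - 27*(-14)^2 = 0 - 5292 = -5292.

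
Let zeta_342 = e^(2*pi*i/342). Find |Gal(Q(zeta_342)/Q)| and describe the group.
|Gal(Q(zeta_342)/Q)| = phi(342) = 108; group ≅ (Z/342Z)^* ≅ Z/6Z × Z/18Z

The n-th cyclotomic polynomial Φ_342(x) is the minimal polynomial of zeta_342 over Q and has degree phi(342) = 108. So Q(zeta_342) is a degree-108 Galois extension with Galois group (Z/342Z)^*. By CRT, (Z/342Z)^* ≅ (Z/2Z)^* × (Z/9Z)^* × (Z/19Z)^*. Each prime-power unit group is (Z/2Z)^* ≅ trivial group (order 1); (Z/9Z)^* ≅ Z/6Z; (Z/19Z)^* ≅ Z/18Z. Hence Gal(Q(zeta_342)/Q) ≅ Z/6Z × Z/18Z.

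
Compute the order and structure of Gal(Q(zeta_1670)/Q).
|Gal(Q(zeta_1670)/Q)| = phi(1670) = 664; group ≅ (Z/1670Z)^* ≅ Z/4Z × Z/166Z

The n-th cyclotomic polynomial Φ_1670(x) is the minimal polynomial of zeta_1670 over Q and has degree phi(1670) = 664. So Q(zeta_1670) is a degree-664 Galois extension with Galois group (Z/1670Z)^*. By CRT, (Z/1670Z)^* ≅ (Z/2Z)^* × (Z/5Z)^* × (Z/167Z)^*. Each prime-power unit group is (Z/2Z)^* ≅ trivial group (order 1); (Z/5Z)^* ≅ Z/4Z; (Z/167Z)^* ≅ Z/166Z. Hence Gal(Q(zeta_1670)/Q) ≅ Z/4Z × Z/166Z.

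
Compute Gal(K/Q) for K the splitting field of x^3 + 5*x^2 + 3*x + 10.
Gal(K/Q) = S_3 (symmetric group of order 6)

Compute the discriminant of x^3 + (5)*x^2 + (3)*x + (10): Δ = -4883. Since Δ is not a rational square, the Galois group is not contained in A_3; it must be the full S_3 (irreducibility of the cubic rules out anything smaller).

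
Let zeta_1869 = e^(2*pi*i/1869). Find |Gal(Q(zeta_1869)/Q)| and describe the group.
|Gal(Q(zeta_1869)/Q)| = phi(1869) = 1056; group ≅ (Z/1869Z)^* ≅ Z/2Z × Z/6Z × Z/88Z

The n-th cyclotomic polynomial Φ_1869(x) is the minimal polynomial of zeta_1869 over Q and has degree phi(1869) = 1056. So Q(zeta_1869) is a degree-1056 Galois extension with Galois group (Z/1869Z)^*. By CRT, (Z/1869Z)^* ≅ (Z/3Z)^* × (Z/7Z)^* × (Z/89Z)^*. Each prime-power unit group is (Z/3Z)^* ≅ Z/2Z; (Z/7Z)^* ≅ Z/6Z; (Z/89Z)^* ≅ Z/88Z. Hence Gal(Q(zeta_1869)/Q) ≅ Z/2Z × Z/6Z × Z/88Z.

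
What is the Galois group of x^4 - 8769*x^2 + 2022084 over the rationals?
Gal(K/Q) = Z/2Z (cyclic of order 2)

f factors as (x^2 - 237)(x^2 - 8532), so the splitting field is K = Q(sqrt(237), sqrt(8532)). The squarefree part of 237 is 237 and the squarefree part of 8532 is also 237, so sqrt(237) and sqrt(8532) are both rational multiples of sqrt(237). Hence Q(sqrt(237)) = Q(sqrt(8532)) = Q(sqrt(237)), and the splitting field collapses to a single degree-2 extension with Galois group Z/2Z.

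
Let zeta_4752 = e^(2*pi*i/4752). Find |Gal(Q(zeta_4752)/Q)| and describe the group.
|Gal(Q(zeta_4752)/Q)| = phi(4752) = 1440; group ≅ (Z/4752Z)^* ≅ Z/2Z × Z/4Z × Z/10Z × Z/18Z

The n-th cyclotomic polynomial Φ_4752(x) is the minimal polynomial of zeta_4752 over Q and has degree phi(4752) = 1440. So Q(zeta_4752) is a degree-1440 Galois extension with Galois group (Z/4752Z)^*. By CRT, (Z/4752Z)^* ≅ (Z/16Z)^* × (Z/27Z)^* × (Z/11Z)^*. Each prime-power unit group is (Z/16Z)^* ≅ Z/2Z × Z/4Z; (Z/27Z)^* ≅ Z/18Z; (Z/11Z)^* ≅ Z/10Z. Hence Gal(Q(zeta_4752)/Q) ≅ Z/2Z × Z/4Z × Z/10Z × Z/18Z.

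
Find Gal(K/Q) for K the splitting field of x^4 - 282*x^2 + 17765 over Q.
Gal(K/Q) = V_4 (Klein four-group, Z/2Z × Z/2Z)

f factors as (x^2 - 95)(x^2 - 187), so the splitting field is K = Q(sqrt(95), sqrt(187)). The elements 95, 187, 17765 are all non-squares in Q, so sqrt(95) and sqrt(187) generate independent quadratic extensions. Thus [K:Q] = 4 and Gal(K/Q) is generated by the two order-2 automorphisms sqrt(95) ↦ -sqrt(95) and sqrt(187) ↦ -sqrt(187), giving V_4.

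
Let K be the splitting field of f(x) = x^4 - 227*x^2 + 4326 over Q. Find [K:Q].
[K:Q] = 4

f factors as (x^2 - 21)(x^2 - 206); the splitting field is K = Q(sqrt(21), sqrt(206)). Since 21, 206, and 4326 are all non-squares in Q, the three subfields Q(sqrt(21)), Q(sqrt(206)), Q(sqrt(4326)) are distinct degree-2 extensions, so [K:Q] = 4 (Klein four Galois group).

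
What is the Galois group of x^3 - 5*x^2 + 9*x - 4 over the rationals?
Gal(K/Q) = S_3 (symmetric group of order 6)

Compute the discriminant of x^3 + (-5)*x^2 + (9)*x + (-4): Δ = -83. Since Δ is not a rational square, the Galois group is not contained in A_3; it must be the full S_3 (irreducibility of the cubic rules out anything smaller).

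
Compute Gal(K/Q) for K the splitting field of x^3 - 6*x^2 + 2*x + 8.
Gal(K/Q) = S_3 (symmetric group of order 6)

Compute the discriminant of x^3 + (-6)*x^2 + (2)*x + (8): Δ = 3568. Since Δ is not a rational square, the Galois group is not contained in A_3; it must be the full S_3 (irreducibility of the cubic rules out anything smaller).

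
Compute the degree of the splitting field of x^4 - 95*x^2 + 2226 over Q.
[K:Q] = 4

f factors as (x^2 - 42)(x^2 - 53); the splitting field is K = Q(sqrt(42), sqrt(53)). Since 42, 53, and 2226 are all non-squares in Q, the three subfields Q(sqrt(42)), Q(sqrt(53)), Q(sqrt(2226)) are distinct degree-2 extensions, so [K:Q] = 4 (Klein four Galois group).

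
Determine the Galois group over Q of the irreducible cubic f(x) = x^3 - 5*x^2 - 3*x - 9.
Gal(K/Q) = S_3 (symmetric group of order 6)

Compute the discriminant of x^3 + (-5)*x^2 + (-3)*x + (-9): Δ = -8784. Since Δ is not a rational square, the Galois group is not contained in A_3; it must be the full S_3 (irreducibility of the cubic rules out anything smaller).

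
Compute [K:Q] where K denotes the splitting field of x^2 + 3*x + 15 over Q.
[K:Q] = 2

The discriminant of x^2 + (3)*x + (15) is b^2 - 4c = 9 - (60) = -51. Since -51 is not a perfect square in Q, the polynomial is irreducible over Q. Its two roots generate a degree-2 extension, so [K:Q] = 2.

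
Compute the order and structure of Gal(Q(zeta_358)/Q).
|Gal(Q(zeta_358)/Q)| = phi(358) = 178; group ≅ (Z/358Z)^* ≅ Z/178Z

The n-th cyclotomic polynomial Φ_358(x) is the minimal polynomial of zeta_358 over Q and has degree phi(358) = 178. So Q(zeta_358) is a degree-178 Galois extension with Galois group (Z/358Z)^*. By CRT, (Z/358Z)^* ≅ (Z/2Z)^* × (Z/179Z)^*. Each prime-power unit group is (Z/2Z)^* ≅ trivial group (order 1); (Z/179Z)^* ≅ Z/178Z. Hence Gal(Q(zeta_358)/Q) ≅ Z/178Z.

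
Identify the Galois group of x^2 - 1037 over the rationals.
Gal(K/Q) = Z/2Z (cyclic of order 2)

x^2 - 1037 is irreducible over Q since 1037 is not a rational square. The splitting field Q(sqrt(1037)) has degree 2 over Q, and its unique nontrivial automorphism is sqrt(1037) ↦ -sqrt(1037). Hence Gal(Q(sqrt(1037))/Q) = Z/2Z.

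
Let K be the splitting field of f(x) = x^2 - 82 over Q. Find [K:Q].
[K:Q] = 2

The polynomial x^2 - 82 is irreducible over Q since 82 is not a perfect square. Its splitting field is Q(sqrt(82)), which has degree 2 over Q.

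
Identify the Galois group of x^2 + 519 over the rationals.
Gal(K/Q) = Z/2Z (cyclic of order 2)

x^2 + 519 is irreducible over Q since -519 is not a rational square. The splitting field Q(sqrt(-519)) has degree 2 over Q, and its unique nontrivial automorphism is sqrt(-519) ↦ -sqrt(-519). Hence Gal(Q(sqrt(-519))/Q) = Z/2Z.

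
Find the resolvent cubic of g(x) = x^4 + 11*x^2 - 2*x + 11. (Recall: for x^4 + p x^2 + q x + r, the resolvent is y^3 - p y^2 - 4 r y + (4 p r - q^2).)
h(y) = y^3 - 11*y^2 - 44*y + 480

Identify coefficients: p = 11, q = -2, r = 11.
Plug into h(y) = y^3 - p y^2 - 4 r y + (4 p r - q^2):
  h(y) = y^3 - (11) y^2 - 4*(11) y + (4*(11)*(11) - (-2)^2)
       = y^3 + (-11) y^2 + (-44) y + (480).
Simplifying: h(y) = y^3 - 11*y^2 - 44*y + 480.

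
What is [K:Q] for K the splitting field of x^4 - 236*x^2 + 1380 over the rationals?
[K:Q] = 4

f factors as (x^2 - 6)(x^2 - 230); the splitting field is K = Q(sqrt(6), sqrt(230)). Since 6, 230, and 1380 are all non-squares in Q, the three subfields Q(sqrt(6)), Q(sqrt(230)), Q(sqrt(1380)) are distinct degree-2 extensions, so [K:Q] = 4 (Klein four Galois group).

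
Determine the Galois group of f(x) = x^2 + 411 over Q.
Gal(K/Q) = Z/2Z (cyclic of order 2)

x^2 + 411 is irreducible over Q since -411 is not a rational square. The splitting field Q(sqrt(-411)) has degree 2 over Q, and its unique nontrivial automorphism is sqrt(-411) ↦ -sqrt(-411). Hence Gal(Q(sqrt(-411))/Q) = Z/2Z.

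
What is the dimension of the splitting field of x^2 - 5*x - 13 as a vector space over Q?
[K:Q] = 2

The discriminant of x^2 + (-5)*x + (-13) is b^2 - 4c = 25 - (-52) = 77. Since 77 is not a perfect square in Q, the polynomial is irreducible over Q. Its two roots generate a degree-2 extension, so [K:Q] = 2.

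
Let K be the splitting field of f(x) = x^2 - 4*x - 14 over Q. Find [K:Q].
[K:Q] = 2

The discriminant of x^2 + (-4)*x + (-14) is b^2 - 4c = 16 - (-56) = 72. Since 72 is not a perfect square in Q, the polynomial is irreducible over Q. Its two roots generate a degree-2 extension, so [K:Q] = 2.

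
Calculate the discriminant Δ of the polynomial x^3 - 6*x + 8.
Δ = -864

For a depressed cubic x^3 + p x + q the discriminant is Δ = -4 p^3 - 27 q^2 = -4*(-6)^3 - 27*(8)^2 = 864 - 1728 = -864.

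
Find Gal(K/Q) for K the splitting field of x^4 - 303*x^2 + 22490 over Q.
Gal(K/Q) = V_4 (Klein four-group, Z/2Z × Z/2Z)

f factors as (x^2 - 130)(x^2 - 173), so the splitting field is K = Q(sqrt(130), sqrt(173)). The elements 130, 173, 22490 are all non-squares in Q, so sqrt(130) and sqrt(173) generate independent quadratic extensions. Thus [K:Q] = 4 and Gal(K/Q) is generated by the two order-2 automorphisms sqrt(130) ↦ -sqrt(130) and sqrt(173) ↦ -sqrt(173), giving V_4.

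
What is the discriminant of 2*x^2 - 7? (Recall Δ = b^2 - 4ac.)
Δ = 56

For a quadratic a x^2 + b x + c the discriminant is Δ = b^2 - 4ac = (0)^2 - 4*(2)*(-7) = 0 - (-56) = 56.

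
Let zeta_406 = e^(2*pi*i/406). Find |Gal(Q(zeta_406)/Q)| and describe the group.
|Gal(Q(zeta_406)/Q)| = phi(406) = 168; group ≅ (Z/406Z)^* ≅ Z/6Z × Z/28Z

The n-th cyclotomic polynomial Φ_406(x) is the minimal polynomial of zeta_406 over Q and has degree phi(406) = 168. So Q(zeta_406) is a degree-168 Galois extension with Galois group (Z/406Z)^*. By CRT, (Z/406Z)^* ≅ (Z/2Z)^* × (Z/7Z)^* × (Z/29Z)^*. Each prime-power unit group is (Z/2Z)^* ≅ trivial group (order 1); (Z/7Z)^* ≅ Z/6Z; (Z/29Z)^* ≅ Z/28Z. Hence Gal(Q(zeta_406)/Q) ≅ Z/6Z × Z/28Z.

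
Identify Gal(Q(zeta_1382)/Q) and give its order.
|Gal(Q(zeta_1382)/Q)| = phi(1382) = 690; group ≅ (Z/1382Z)^* ≅ Z/690Z

The n-th cyclotomic polynomial Φ_1382(x) is the minimal polynomial of zeta_1382 over Q and has degree phi(1382) = 690. So Q(zeta_1382) is a degree-690 Galois extension with Galois group (Z/1382Z)^*. By CRT, (Z/1382Z)^* ≅ (Z/2Z)^* × (Z/691Z)^*. Each prime-power unit group is (Z/2Z)^* ≅ trivial group (order 1); (Z/691Z)^* ≅ Z/690Z. Hence Gal(Q(zeta_1382)/Q) ≅ Z/690Z.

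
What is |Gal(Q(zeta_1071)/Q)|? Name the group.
|Gal(Q(zeta_1071)/Q)| = phi(1071) = 576; group ≅ (Z/1071Z)^* ≅ Z/6Z × Z/6Z × Z/16Z

The n-th cyclotomic polynomial Φ_1071(x) is the minimal polynomial of zeta_1071 over Q and has degree phi(1071) = 576. So Q(zeta_1071) is a degree-576 Galois extension with Galois group (Z/1071Z)^*. By CRT, (Z/1071Z)^* ≅ (Z/9Z)^* × (Z/7Z)^* × (Z/17Z)^*. Each prime-power unit group is (Z/9Z)^* ≅ Z/6Z; (Z/7Z)^* ≅ Z/6Z; (Z/17Z)^* ≅ Z/16Z. Hence Gal(Q(zeta_1071)/Q) ≅ Z/6Z × Z/6Z × Z/16Z.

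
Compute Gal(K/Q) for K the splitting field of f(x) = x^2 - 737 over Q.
Gal(K/Q) = Z/2Z (cyclic of order 2)

x^2 - 737 is irreducible over Q since 737 is not a rational square. The splitting field Q(sqrt(737)) has degree 2 over Q, and its unique nontrivial automorphism is sqrt(737) ↦ -sqrt(737). Hence Gal(Q(sqrt(737))/Q) = Z/2Z.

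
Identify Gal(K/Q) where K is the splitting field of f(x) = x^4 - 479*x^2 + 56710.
Gal(K/Q) = V_4 (Klein four-group, Z/2Z × Z/2Z)

f factors as (x^2 - 265)(x^2 - 214), so the splitting field is K = Q(sqrt(265), sqrt(214)). The elements 265, 214, 56710 are all non-squares in Q, so sqrt(265) and sqrt(214) generate independent quadratic extensions. Thus [K:Q] = 4 and Gal(K/Q) is generated by the two order-2 automorphisms sqrt(265) ↦ -sqrt(265) and sqrt(214) ↦ -sqrt(214), giving V_4.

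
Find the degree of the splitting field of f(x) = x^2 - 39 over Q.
[K:Q] = 2

The polynomial x^2 - 39 is irreducible over Q since 39 is not a perfect square. Its splitting field is Q(sqrt(39)), which has degree 2 over Q.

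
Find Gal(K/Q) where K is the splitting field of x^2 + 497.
Gal(K/Q) = Z/2Z (cyclic of order 2)

x^2 + 497 is irreducible over Q since -497 is not a rational square. The splitting field Q(sqrt(-497)) has degree 2 over Q, and its unique nontrivial automorphism is sqrt(-497) ↦ -sqrt(-497). Hence Gal(Q(sqrt(-497))/Q) = Z/2Z.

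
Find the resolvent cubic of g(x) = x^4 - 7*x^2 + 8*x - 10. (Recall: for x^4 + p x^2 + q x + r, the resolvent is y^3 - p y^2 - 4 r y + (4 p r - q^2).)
h(y) = y^3 + 7*y^2 + 40*y + 216

Identify coefficients: p = -7, q = 8, r = -10.
Plug into h(y) = y^3 - p y^2 - 4 r y + (4 p r - q^2):
  h(y) = y^3 - (-7) y^2 - 4*(-10) y + (4*(-7)*(-10) - (8)^2)
       = y^3 + (7) y^2 + (40) y + (216).
Simplifying: h(y) = y^3 + 7*y^2 + 40*y + 216.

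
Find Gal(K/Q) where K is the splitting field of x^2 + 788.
Gal(K/Q) = Z/2Z (cyclic of order 2)

x^2 + 788 is irreducible over Q since -788 is not a rational square. The splitting field Q(sqrt(-788)) has degree 2 over Q, and its unique nontrivial automorphism is sqrt(-788) ↦ -sqrt(-788). Hence Gal(Q(sqrt(-788))/Q) = Z/2Z.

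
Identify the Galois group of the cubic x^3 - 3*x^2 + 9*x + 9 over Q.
Gal(K/Q) = S_3 (symmetric group of order 6)

Compute the discriminant of x^3 + (-3)*x^2 + (9)*x + (9): Δ = -7776. Since Δ is not a rational square, the Galois group is not contained in A_3; it must be the full S_3 (irreducibility of the cubic rules out anything smaller).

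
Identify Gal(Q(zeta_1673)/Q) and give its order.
|Gal(Q(zeta_1673)/Q)| = phi(1673) = 1428; group ≅ (Z/1673Z)^* ≅ Z/6Z × Z/238Z

The n-th cyclotomic polynomial Φ_1673(x) is the minimal polynomial of zeta_1673 over Q and has degree phi(1673) = 1428. So Q(zeta_1673) is a degree-1428 Galois extension with Galois group (Z/1673Z)^*. By CRT, (Z/1673Z)^* ≅ (Z/7Z)^* × (Z/239Z)^*. Each prime-power unit group is (Z/7Z)^* ≅ Z/6Z; (Z/239Z)^* ≅ Z/238Z. Hence Gal(Q(zeta_1673)/Q) ≅ Z/6Z × Z/238Z.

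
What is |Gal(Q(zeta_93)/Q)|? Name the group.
|Gal(Q(zeta_93)/Q)| = phi(93) = 60; group ≅ (Z/93Z)^* ≅ Z/2Z × Z/30Z

The n-th cyclotomic polynomial Φ_93(x) is the minimal polynomial of zeta_93 over Q and has degree phi(93) = 60. So Q(zeta_93) is a degree-60 Galois extension with Galois group (Z/93Z)^*. By CRT, (Z/93Z)^* ≅ (Z/3Z)^* × (Z/31Z)^*. Each prime-power unit group is (Z/3Z)^* ≅ Z/2Z; (Z/31Z)^* ≅ Z/30Z. Hence Gal(Q(zeta_93)/Q) ≅ Z/2Z × Z/30Z.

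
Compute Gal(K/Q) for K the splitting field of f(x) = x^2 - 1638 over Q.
Gal(K/Q) = Z/2Z (cyclic of order 2)

x^2 - 1638 is irreducible over Q since 1638 is not a rational square. The splitting field Q(sqrt(1638)) has degree 2 over Q, and its unique nontrivial automorphism is sqrt(1638) ↦ -sqrt(1638). Hence Gal(Q(sqrt(1638))/Q) = Z/2Z.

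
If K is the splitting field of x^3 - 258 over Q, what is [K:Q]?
[K:Q] = 6

x^3 - 258 has one real root r = 258^(1/3) and two complex roots r*zeta_3, r*zeta_3^2 where zeta_3 = e^(2*pi*i/3). The splitting field is Q(r, zeta_3). [Q(r):Q] = 3 and [Q(zeta_3):Q] = 2 with gcd = 1, so [Q(r, zeta_3):Q] = 3 * 2 = 6.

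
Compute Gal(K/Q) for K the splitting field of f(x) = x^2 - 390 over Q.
Gal(K/Q) = Z/2Z (cyclic of order 2)

x^2 - 390 is irreducible over Q since 390 is not a rational square. The splitting field Q(sqrt(390)) has degree 2 over Q, and its unique nontrivial automorphism is sqrt(390) ↦ -sqrt(390). Hence Gal(Q(sqrt(390))/Q) = Z/2Z.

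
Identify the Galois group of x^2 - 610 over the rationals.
Gal(K/Q) = Z/2Z (cyclic of order 2)

x^2 - 610 is irreducible over Q since 610 is not a rational square. The splitting field Q(sqrt(610)) has degree 2 over Q, and its unique nontrivial automorphism is sqrt(610) ↦ -sqrt(610). Hence Gal(Q(sqrt(610))/Q) = Z/2Z.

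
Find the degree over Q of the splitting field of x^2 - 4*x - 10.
[K:Q] = 2

The discriminant of x^2 + (-4)*x + (-10) is b^2 - 4c = 16 - (-40) = 56. Since 56 is not a perfect square in Q, the polynomial is irreducible over Q. Its two roots generate a degree-2 extension, so [K:Q] = 2.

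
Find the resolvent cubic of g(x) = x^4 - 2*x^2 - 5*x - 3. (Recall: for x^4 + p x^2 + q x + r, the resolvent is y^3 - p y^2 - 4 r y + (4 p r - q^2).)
h(y) = y^3 + 2*y^2 + 12*y - 1

Identify coefficients: p = -2, q = -5, r = -3.
Plug into h(y) = y^3 - p y^2 - 4 r y + (4 p r - q^2):
  h(y) = y^3 - (-2) y^2 - 4*(-3) y + (4*(-2)*(-3) - (-5)^2)
       = y^3 + (2) y^2 + (12) y + (-1).
Simplifying: h(y) = y^3 + 2*y^2 + 12*y - 1.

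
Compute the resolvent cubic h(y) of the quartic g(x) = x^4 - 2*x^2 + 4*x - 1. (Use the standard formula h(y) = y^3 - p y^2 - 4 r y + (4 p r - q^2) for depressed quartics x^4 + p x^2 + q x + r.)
h(y) = y^3 + 2*y^2 + 4*y - 8

Identify coefficients: p = -2, q = 4, r = -1.
Plug into h(y) = y^3 - p y^2 - 4 r y + (4 p r - q^2):
  h(y) = y^3 - (-2) y^2 - 4*(-1) y + (4*(-2)*(-1) - (4)^2)
       = y^3 + (2) y^2 + (4) y + (-8).
Simplifying: h(y) = y^3 + 2*y^2 + 4*y - 8.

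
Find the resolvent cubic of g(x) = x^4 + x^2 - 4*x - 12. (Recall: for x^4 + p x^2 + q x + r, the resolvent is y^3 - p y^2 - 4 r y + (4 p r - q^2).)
h(y) = y^3 - y^2 + 48*y - 64

Identify coefficients: p = 1, q = -4, r = -12.
Plug into h(y) = y^3 - p y^2 - 4 r y + (4 p r - q^2):
  h(y) = y^3 - (1) y^2 - 4*(-12) y + (4*(1)*(-12) - (-4)^2)
       = y^3 + (-1) y^2 + (48) y + (-64).
Simplifying: h(y) = y^3 - y^2 + 48*y - 64.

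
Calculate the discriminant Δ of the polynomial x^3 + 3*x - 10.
Δ = -2808

For a depressed cubic x^3 + p x + q the discriminant is Δ = -4 p^3 - 27 q^2 = -4*(3)^3 - 27*(-10)^2 = -108 - 2700 = -2808.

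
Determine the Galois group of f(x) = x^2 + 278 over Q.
Gal(K/Q) = Z/2Z (cyclic of order 2)

x^2 + 278 is irreducible over Q since -278 is not a rational square. The splitting field Q(sqrt(-278)) has degree 2 over Q, and its unique nontrivial automorphism is sqrt(-278) ↦ -sqrt(-278). Hence Gal(Q(sqrt(-278))/Q) = Z/2Z.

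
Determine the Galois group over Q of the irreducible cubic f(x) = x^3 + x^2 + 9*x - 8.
Gal(K/Q) = S_3 (symmetric group of order 6)

Compute the discriminant of x^3 + (1)*x^2 + (9)*x + (-8): Δ = -5827. Since Δ is not a rational square, the Galois group is not contained in A_3; it must be the full S_3 (irreducibility of the cubic rules out anything smaller).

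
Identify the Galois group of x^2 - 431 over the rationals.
Gal(K/Q) = Z/2Z (cyclic of order 2)

x^2 - 431 is irreducible over Q since 431 is not a rational square. The splitting field Q(sqrt(431)) has degree 2 over Q, and its unique nontrivial automorphism is sqrt(431) ↦ -sqrt(431). Hence Gal(Q(sqrt(431))/Q) = Z/2Z.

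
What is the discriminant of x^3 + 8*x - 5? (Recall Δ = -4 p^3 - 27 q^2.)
Δ = -2723

For a depressed cubic x^3 + p x + q the discriminant is Δ = -4 p^3 - 27 q^2 = -4*(8)^3 - 27*(-5)^2 = -2048 - 675 = -2723.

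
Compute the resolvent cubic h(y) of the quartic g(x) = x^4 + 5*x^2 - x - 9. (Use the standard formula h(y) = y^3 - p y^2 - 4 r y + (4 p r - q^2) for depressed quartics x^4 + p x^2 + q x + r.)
h(y) = y^3 - 5*y^2 + 36*y - 181

Identify coefficients: p = 5, q = -1, r = -9.
Plug into h(y) = y^3 - p y^2 - 4 r y + (4 p r - q^2):
  h(y) = y^3 - (5) y^2 - 4*(-9) y + (4*(5)*(-9) - (-1)^2)
       = y^3 + (-5) y^2 + (36) y + (-181).
Simplifying: h(y) = y^3 - 5*y^2 + 36*y - 181.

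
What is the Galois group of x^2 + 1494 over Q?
Gal(K/Q) = Z/2Z (cyclic of order 2)

x^2 + 1494 is irreducible over Q since -1494 is not a rational square. The splitting field Q(sqrt(-1494)) has degree 2 over Q, and its unique nontrivial automorphism is sqrt(-1494) ↦ -sqrt(-1494). Hence Gal(Q(sqrt(-1494))/Q) = Z/2Z.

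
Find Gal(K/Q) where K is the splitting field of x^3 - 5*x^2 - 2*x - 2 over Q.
Gal(K/Q) = S_3 (symmetric group of order 6)

Compute the discriminant of x^3 + (-5)*x^2 + (-2)*x + (-2): Δ = -1336. Since Δ is not a rational square, the Galois group is not contained in A_3; it must be the full S_3 (irreducibility of the cubic rules out anything smaller).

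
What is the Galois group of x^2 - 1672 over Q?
Gal(K/Q) = Z/2Z (cyclic of order 2)

x^2 - 1672 is irreducible over Q since 1672 is not a rational square. The splitting field Q(sqrt(1672)) has degree 2 over Q, and its unique nontrivial automorphism is sqrt(1672) ↦ -sqrt(1672). Hence Gal(Q(sqrt(1672))/Q) = Z/2Z.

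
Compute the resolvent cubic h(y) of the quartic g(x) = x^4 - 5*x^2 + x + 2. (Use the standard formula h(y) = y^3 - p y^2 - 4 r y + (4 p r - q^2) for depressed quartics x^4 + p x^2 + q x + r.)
h(y) = y^3 + 5*y^2 - 8*y - 41

Identify coefficients: p = -5, q = 1, r = 2.
Plug into h(y) = y^3 - p y^2 - 4 r y + (4 p r - q^2):
  h(y) = y^3 - (-5) y^2 - 4*(2) y + (4*(-5)*(2) - (1)^2)
       = y^3 + (5) y^2 + (-8) y + (-41).
Simplifying: h(y) = y^3 + 5*y^2 - 8*y - 41.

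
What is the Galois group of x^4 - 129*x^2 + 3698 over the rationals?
Gal(K/Q) = V_4 (Klein four-group, Z/2Z × Z/2Z)

f factors as (x^2 - 86)(x^2 - 43), so the splitting field is K = Q(sqrt(86), sqrt(43)). The elements 86, 43, 3698 are all non-squares in Q, so sqrt(86) and sqrt(43) generate independent quadratic extensions. Thus [K:Q] = 4 and Gal(K/Q) is generated by the two order-2 automorphisms sqrt(86) ↦ -sqrt(86) and sqrt(43) ↦ -sqrt(43), giving V_4.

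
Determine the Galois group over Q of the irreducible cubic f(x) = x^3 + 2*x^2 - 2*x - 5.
Gal(K/Q) = S_3 (symmetric group of order 6)

Compute the discriminant of x^3 + (2)*x^2 + (-2)*x + (-5): Δ = -107. Since Δ is not a rational square, the Galois group is not contained in A_3; it must be the full S_3 (irreducibility of the cubic rules out anything smaller).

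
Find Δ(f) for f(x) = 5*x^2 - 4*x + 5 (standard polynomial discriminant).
Δ = -84

For a quadratic a x^2 + b x + c the discriminant is Δ = b^2 - 4ac = (-4)^2 - 4*(5)*(5) = 16 - (100) = -84.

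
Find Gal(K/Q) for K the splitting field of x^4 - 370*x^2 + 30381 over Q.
Gal(K/Q) = V_4 (Klein four-group, Z/2Z × Z/2Z)

f factors as (x^2 - 123)(x^2 - 247), so the splitting field is K = Q(sqrt(123), sqrt(247)). The elements 123, 247, 30381 are all non-squares in Q, so sqrt(123) and sqrt(247) generate independent quadratic extensions. Thus [K:Q] = 4 and Gal(K/Q) is generated by the two order-2 automorphisms sqrt(123) ↦ -sqrt(123) and sqrt(247) ↦ -sqrt(247), giving V_4.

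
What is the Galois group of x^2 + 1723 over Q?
Gal(K/Q) = Z/2Z (cyclic of order 2)

x^2 + 1723 is irreducible over Q since -1723 is not a rational square. The splitting field Q(sqrt(-1723)) has degree 2 over Q, and its unique nontrivial automorphism is sqrt(-1723) ↦ -sqrt(-1723). Hence Gal(Q(sqrt(-1723))/Q) = Z/2Z.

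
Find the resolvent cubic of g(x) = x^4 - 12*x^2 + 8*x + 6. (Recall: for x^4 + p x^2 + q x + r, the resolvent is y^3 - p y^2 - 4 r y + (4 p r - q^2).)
h(y) = y^3 + 12*y^2 - 24*y - 352

Identify coefficients: p = -12, q = 8, r = 6.
Plug into h(y) = y^3 - p y^2 - 4 r y + (4 p r - q^2):
  h(y) = y^3 - (-12) y^2 - 4*(6) y + (4*(-12)*(6) - (8)^2)
       = y^3 + (12) y^2 + (-24) y + (-352).
Simplifying: h(y) = y^3 + 12*y^2 - 24*y - 352.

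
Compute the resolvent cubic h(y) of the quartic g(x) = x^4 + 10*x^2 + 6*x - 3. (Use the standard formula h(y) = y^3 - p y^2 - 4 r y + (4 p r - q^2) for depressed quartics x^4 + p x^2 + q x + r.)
h(y) = y^3 - 10*y^2 + 12*y - 156

Identify coefficients: p = 10, q = 6, r = -3.
Plug into h(y) = y^3 - p y^2 - 4 r y + (4 p r - q^2):
  h(y) = y^3 - (10) y^2 - 4*(-3) y + (4*(10)*(-3) - (6)^2)
       = y^3 + (-10) y^2 + (12) y + (-156).
Simplifying: h(y) = y^3 - 10*y^2 + 12*y - 156.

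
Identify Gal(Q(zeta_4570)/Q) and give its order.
|Gal(Q(zeta_4570)/Q)| = phi(4570) = 1824; group ≅ (Z/4570Z)^* ≅ Z/4Z × Z/456Z

The n-th cyclotomic polynomial Φ_4570(x) is the minimal polynomial of zeta_4570 over Q and has degree phi(4570) = 1824. So Q(zeta_4570) is a degree-1824 Galois extension with Galois group (Z/4570Z)^*. By CRT, (Z/4570Z)^* ≅ (Z/2Z)^* × (Z/5Z)^* × (Z/457Z)^*. Each prime-power unit group is (Z/2Z)^* ≅ trivial group (order 1); (Z/5Z)^* ≅ Z/4Z; (Z/457Z)^* ≅ Z/456Z. Hence Gal(Q(zeta_4570)/Q) ≅ Z/4Z × Z/456Z.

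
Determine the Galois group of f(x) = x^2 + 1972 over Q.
Gal(K/Q) = Z/2Z (cyclic of order 2)

x^2 + 1972 is irreducible over Q since -1972 is not a rational square. The splitting field Q(sqrt(-1972)) has degree 2 over Q, and its unique nontrivial automorphism is sqrt(-1972) ↦ -sqrt(-1972). Hence Gal(Q(sqrt(-1972))/Q) = Z/2Z.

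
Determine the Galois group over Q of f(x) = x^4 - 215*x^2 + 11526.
Gal(K/Q) = V_4 (Klein four-group, Z/2Z × Z/2Z)

f factors as (x^2 - 102)(x^2 - 113), so the splitting field is K = Q(sqrt(102), sqrt(113)). The elements 102, 113, 11526 are all non-squares in Q, so sqrt(102) and sqrt(113) generate independent quadratic extensions. Thus [K:Q] = 4 and Gal(K/Q) is generated by the two order-2 automorphisms sqrt(102) ↦ -sqrt(102) and sqrt(113) ↦ -sqrt(113), giving V_4.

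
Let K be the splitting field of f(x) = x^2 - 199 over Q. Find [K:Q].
[K:Q] = 2

The polynomial x^2 - 199 is irreducible over Q since 199 is not a perfect square. Its splitting field is Q(sqrt(199)), which has degree 2 over Q.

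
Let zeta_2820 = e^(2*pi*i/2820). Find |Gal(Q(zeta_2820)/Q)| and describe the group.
|Gal(Q(zeta_2820)/Q)| = phi(2820) = 736; group ≅ (Z/2820Z)^* ≅ Z/2Z × Z/2Z × Z/4Z × Z/46Z

The n-th cyclotomic polynomial Φ_2820(x) is the minimal polynomial of zeta_2820 over Q and has degree phi(2820) = 736. So Q(zeta_2820) is a degree-736 Galois extension with Galois group (Z/2820Z)^*. By CRT, (Z/2820Z)^* ≅ (Z/4Z)^* × (Z/3Z)^* × (Z/5Z)^* × (Z/47Z)^*. Each prime-power unit group is (Z/4Z)^* ≅ Z/2Z; (Z/3Z)^* ≅ Z/2Z; (Z/5Z)^* ≅ Z/4Z; (Z/47Z)^* ≅ Z/46Z. Hence Gal(Q(zeta_2820)/Q) ≅ Z/2Z × Z/2Z × Z/4Z × Z/46Z.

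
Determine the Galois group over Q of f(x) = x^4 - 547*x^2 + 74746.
Gal(K/Q) = V_4 (Klein four-group, Z/2Z × Z/2Z)

f factors as (x^2 - 281)(x^2 - 266), so the splitting field is K = Q(sqrt(281), sqrt(266)). The elements 281, 266, 74746 are all non-squares in Q, so sqrt(281) and sqrt(266) generate independent quadratic extensions. Thus [K:Q] = 4 and Gal(K/Q) is generated by the two order-2 automorphisms sqrt(281) ↦ -sqrt(281) and sqrt(266) ↦ -sqrt(266), giving V_4.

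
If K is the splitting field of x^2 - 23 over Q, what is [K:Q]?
[K:Q] = 2

The polynomial x^2 - 23 is irreducible over Q since 23 is not a perfect square. Its splitting field is Q(sqrt(23)), which has degree 2 over Q.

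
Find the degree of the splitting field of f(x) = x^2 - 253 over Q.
[K:Q] = 2

The polynomial x^2 - 253 is irreducible over Q since 253 is not a perfect square. Its splitting field is Q(sqrt(253)), which has degree 2 over Q.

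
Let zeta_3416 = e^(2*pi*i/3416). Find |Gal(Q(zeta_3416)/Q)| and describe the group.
|Gal(Q(zeta_3416)/Q)| = phi(3416) = 1440; group ≅ (Z/3416Z)^* ≅ Z/2Z × Z/2Z × Z/6Z × Z/60Z

The n-th cyclotomic polynomial Φ_3416(x) is the minimal polynomial of zeta_3416 over Q and has degree phi(3416) = 1440. So Q(zeta_3416) is a degree-1440 Galois extension with Galois group (Z/3416Z)^*. By CRT, (Z/3416Z)^* ≅ (Z/8Z)^* × (Z/7Z)^* × (Z/61Z)^*. Each prime-power unit group is (Z/8Z)^* ≅ Z/2Z × Z/2Z; (Z/7Z)^* ≅ Z/6Z; (Z/61Z)^* ≅ Z/60Z. Hence Gal(Q(zeta_3416)/Q) ≅ Z/2Z × Z/2Z × Z/6Z × Z/60Z.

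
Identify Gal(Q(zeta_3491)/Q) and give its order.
|Gal(Q(zeta_3491)/Q)| = phi(3491) = 3490; group ≅ (Z/3491Z)^* ≅ Z/3490Z

The n-th cyclotomic polynomial Φ_3491(x) is the minimal polynomial of zeta_3491 over Q and has degree phi(3491) = 3490. So Q(zeta_3491) is a degree-3490 Galois extension with Galois group (Z/3491Z)^*. (Z/3491Z)^* is cyclic since 3491 is an odd prime power (or 4). Hence Gal(Q(zeta_3491)/Q) ≅ Z/3490Z.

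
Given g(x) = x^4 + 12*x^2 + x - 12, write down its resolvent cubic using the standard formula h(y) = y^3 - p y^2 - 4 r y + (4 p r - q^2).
h(y) = y^3 - 12*y^2 + 48*y - 577

Identify coefficients: p = 12, q = 1, r = -12.
Plug into h(y) = y^3 - p y^2 - 4 r y + (4 p r - q^2):
  h(y) = y^3 - (12) y^2 - 4*(-12) y + (4*(12)*(-12) - (1)^2)
       = y^3 + (-12) y^2 + (48) y + (-577).
Simplifying: h(y) = y^3 - 12*y^2 + 48*y - 577.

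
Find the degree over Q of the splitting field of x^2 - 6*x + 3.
[K:Q] = 2

The discriminant of x^2 + (-6)*x + (3) is b^2 - 4c = 36 - (12) = 24. Since 24 is not a perfect square in Q, the polynomial is irreducible over Q. Its two roots generate a degree-2 extension, so [K:Q] = 2.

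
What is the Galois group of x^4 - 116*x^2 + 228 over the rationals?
Gal(K/Q) = V_4 (Klein four-group, Z/2Z × Z/2Z)

f factors as (x^2 - 114)(x^2 - 2), so the splitting field is K = Q(sqrt(114), sqrt(2)). The elements 114, 2, 228 are all non-squares in Q, so sqrt(114) and sqrt(2) generate independent quadratic extensions. Thus [K:Q] = 4 and Gal(K/Q) is generated by the two order-2 automorphisms sqrt(114) ↦ -sqrt(114) and sqrt(2) ↦ -sqrt(2), giving V_4.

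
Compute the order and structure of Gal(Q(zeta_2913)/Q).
|Gal(Q(zeta_2913)/Q)| = phi(2913) = 1940; group ≅ (Z/2913Z)^* ≅ Z/2Z × Z/970Z

The n-th cyclotomic polynomial Φ_2913(x) is the minimal polynomial of zeta_2913 over Q and has degree phi(2913) = 1940. So Q(zeta_2913) is a degree-1940 Galois extension with Galois group (Z/2913Z)^*. By CRT, (Z/2913Z)^* ≅ (Z/3Z)^* × (Z/971Z)^*. Each prime-power unit group is (Z/3Z)^* ≅ Z/2Z; (Z/971Z)^* ≅ Z/970Z. Hence Gal(Q(zeta_2913)/Q) ≅ Z/2Z × Z/970Z.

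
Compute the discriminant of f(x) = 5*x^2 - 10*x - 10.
Δ = 300

For a quadratic a x^2 + b x + c the discriminant is Δ = b^2 - 4ac = (-10)^2 - 4*(5)*(-10) = 100 - (-200) = 300.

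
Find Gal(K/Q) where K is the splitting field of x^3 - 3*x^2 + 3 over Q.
Gal(K/Q) = A_3 (cyclic of order 3)

Compute the discriminant of x^3 + (-3)*x^2 + (0)*x + (3): Δ = 81. Since Δ is a perfect square (Δ = 9^2), the Galois group is contained in A_3. Irreducibility forces the group to be transitive on three roots, so Gal = A_3.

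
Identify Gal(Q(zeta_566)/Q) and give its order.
|Gal(Q(zeta_566)/Q)| = phi(566) = 282; group ≅ (Z/566Z)^* ≅ Z/282Z

The n-th cyclotomic polynomial Φ_566(x) is the minimal polynomial of zeta_566 over Q and has degree phi(566) = 282. So Q(zeta_566) is a degree-282 Galois extension with Galois group (Z/566Z)^*. By CRT, (Z/566Z)^* ≅ (Z/2Z)^* × (Z/283Z)^*. Each prime-power unit group is (Z/2Z)^* ≅ trivial group (order 1); (Z/283Z)^* ≅ Z/282Z. Hence Gal(Q(zeta_566)/Q) ≅ Z/282Z.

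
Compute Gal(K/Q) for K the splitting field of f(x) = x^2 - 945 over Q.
Gal(K/Q) = Z/2Z (cyclic of order 2)

x^2 - 945 is irreducible over Q since 945 is not a rational square. The splitting field Q(sqrt(945)) has degree 2 over Q, and its unique nontrivial automorphism is sqrt(945) ↦ -sqrt(945). Hence Gal(Q(sqrt(945))/Q) = Z/2Z.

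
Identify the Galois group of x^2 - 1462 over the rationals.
Gal(K/Q) = Z/2Z (cyclic of order 2)

x^2 - 1462 is irreducible over Q since 1462 is not a rational square. The splitting field Q(sqrt(1462)) has degree 2 over Q, and its unique nontrivial automorphism is sqrt(1462) ↦ -sqrt(1462). Hence Gal(Q(sqrt(1462))/Q) = Z/2Z.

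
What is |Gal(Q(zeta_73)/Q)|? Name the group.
|Gal(Q(zeta_73)/Q)| = phi(73) = 72; group ≅ (Z/73Z)^* ≅ Z/72Z

The n-th cyclotomic polynomial Φ_73(x) is the minimal polynomial of zeta_73 over Q and has degree phi(73) = 72. So Q(zeta_73) is a degree-72 Galois extension with Galois group (Z/73Z)^*. (Z/73Z)^* is cyclic since 73 is an odd prime power (or 4). Hence Gal(Q(zeta_73)/Q) ≅ Z/72Z.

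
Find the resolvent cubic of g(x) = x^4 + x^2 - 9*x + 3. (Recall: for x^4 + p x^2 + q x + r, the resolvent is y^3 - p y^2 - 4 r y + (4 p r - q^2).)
h(y) = y^3 - y^2 - 12*y - 69

Identify coefficients: p = 1, q = -9, r = 3.
Plug into h(y) = y^3 - p y^2 - 4 r y + (4 p r - q^2):
  h(y) = y^3 - (1) y^2 - 4*(3) y + (4*(1)*(3) - (-9)^2)
       = y^3 + (-1) y^2 + (-12) y + (-69).
Simplifying: h(y) = y^3 - y^2 - 12*y - 69.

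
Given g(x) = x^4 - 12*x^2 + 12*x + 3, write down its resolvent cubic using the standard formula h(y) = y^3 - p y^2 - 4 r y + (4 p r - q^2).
h(y) = y^3 + 12*y^2 - 12*y - 288

Identify coefficients: p = -12, q = 12, r = 3.
Plug into h(y) = y^3 - p y^2 - 4 r y + (4 p r - q^2):
  h(y) = y^3 - (-12) y^2 - 4*(3) y + (4*(-12)*(3) - (12)^2)
       = y^3 + (12) y^2 + (-12) y + (-288).
Simplifying: h(y) = y^3 + 12*y^2 - 12*y - 288.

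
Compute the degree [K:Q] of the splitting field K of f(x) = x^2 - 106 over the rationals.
[K:Q] = 2

The polynomial x^2 - 106 is irreducible over Q since 106 is not a perfect square. Its splitting field is Q(sqrt(106)), which has degree 2 over Q.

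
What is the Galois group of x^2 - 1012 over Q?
Gal(K/Q) = Z/2Z (cyclic of order 2)

x^2 - 1012 is irreducible over Q since 1012 is not a rational square. The splitting field Q(sqrt(1012)) has degree 2 over Q, and its unique nontrivial automorphism is sqrt(1012) ↦ -sqrt(1012). Hence Gal(Q(sqrt(1012))/Q) = Z/2Z.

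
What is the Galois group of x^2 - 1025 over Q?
Gal(K/Q) = Z/2Z (cyclic of order 2)

x^2 - 1025 is irreducible over Q since 1025 is not a rational square. The splitting field Q(sqrt(1025)) has degree 2 over Q, and its unique nontrivial automorphism is sqrt(1025) ↦ -sqrt(1025). Hence Gal(Q(sqrt(1025))/Q) = Z/2Z.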